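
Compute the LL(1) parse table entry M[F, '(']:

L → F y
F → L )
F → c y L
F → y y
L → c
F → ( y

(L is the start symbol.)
To find M[F, '('], we find productions for F where '(' is in the predict set (PREDICT(N → α) = (FIRST(α) \ {ε}) ∪ (FOLLOW(N) if α ⇒* ε)).

Relevant sets:
  FIRST(L) = { '(', 'c', 'y' }

F → L ): PREDICT = { '(', 'c', 'y' }
  '(' is in predict set, so this production goes in M[F, '(']
F → c y L: PREDICT = { 'c' }
F → y y: PREDICT = { 'y' }
F → ( y: PREDICT = { '(' }
  '(' is in predict set, so this production goes in M[F, '(']

M[F, '('] = F → L ), F → ( y  (a multiply-defined cell — the grammar is not LL(1))

Answer: F → L ), F → ( y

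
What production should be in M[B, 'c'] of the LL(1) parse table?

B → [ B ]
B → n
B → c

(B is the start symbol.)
B → c

To find M[B, 'c'], we find productions for B where 'c' is in the predict set (PREDICT(N → α) = (FIRST(α) \ {ε}) ∪ (FOLLOW(N) if α ⇒* ε)).

B → [ B ]: PREDICT = { '[' }
B → n: PREDICT = { 'n' }
B → c: PREDICT = { 'c' }
  'c' is in predict set, so this production goes in M[B, 'c']

M[B, 'c'] = B → c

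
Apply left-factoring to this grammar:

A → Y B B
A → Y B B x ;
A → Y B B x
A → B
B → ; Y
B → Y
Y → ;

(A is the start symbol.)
A → Y B B A'
A' → ε
A' → x A''
A'' → ;
A'' → ε
A → B
B → ; Y
B → Y
Y → ;

Left-factoring transforms A → αβ₁ | αβ₂ into A → αA' and A' → β₁ | β₂
(α is the longest common prefix among the alternatives). Repeat until
no nonterminal has two alternatives with a common prefix.

Round 1: A has alternatives sharing prefix 'Y B B'. Introduce A': A → Y B B A'
  Add: A' → ε
  Add: A' → x ;
  Add: A' → x

Round 2: A' has alternatives sharing prefix 'x'. Introduce A'': A' → x A''
  Add: A'' → ;
  Add: A'' → ε

No remaining common prefixes — done.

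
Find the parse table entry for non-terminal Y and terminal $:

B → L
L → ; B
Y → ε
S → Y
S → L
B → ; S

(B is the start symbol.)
Y → ε

To find M[Y, $], we find productions for Y where $ is in the predict set (PREDICT(N → α) = (FIRST(α) \ {ε}) ∪ (FOLLOW(N) if α ⇒* ε)).

Relevant sets:
  FOLLOW(Y) = { $ }

Y → ε: PREDICT = { $ }
  $ is in predict set, so this production goes in M[Y, $]

M[Y, $] = Y → ε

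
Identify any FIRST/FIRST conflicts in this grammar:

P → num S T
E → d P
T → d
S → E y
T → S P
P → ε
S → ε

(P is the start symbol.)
Yes. T → d / T → S P on { 'd' }

FIRST sets of the non-terminals at (or reachable through a nullable prefix from) the front of some alternative:
  FIRST(S) = { 'd', ε }
  FIRST(P) = { 'num', ε }
  FIRST(E) = { 'd' }

Productions for P:
  P → num S T: FIRST = { 'num' }
  P → ε: FIRST = { ε }
Productions for T:
  T → d: FIRST = { 'd' }
  T → S P: FIRST = { 'd', 'num', ε }
Productions for S:
  S → E y: FIRST = { 'd' }
  S → ε: FIRST = { ε }
E has only one production, so no FIRST/FIRST conflict is possible there.

Conflict for T: T → d and T → S P
  Overlap: { 'd' }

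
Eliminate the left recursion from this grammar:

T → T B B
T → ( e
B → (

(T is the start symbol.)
T is directly left-recursive. The standard transformation for
  A → A α₁ | ... | A α_m | β₁ | ... | β_n
is
  A  → β₁ A' | ... | β_n A'
  A' → α₁ A' | ... | α_m A' | ε

T → ( e becomes T → ( e T'
T → T B B becomes T' → B B T'
Add T' → ε

Productions for other non-terminals are unchanged:
  B → (

Resulting grammar:
T → ( e T'
T' → B B T'
T' → ε
B → (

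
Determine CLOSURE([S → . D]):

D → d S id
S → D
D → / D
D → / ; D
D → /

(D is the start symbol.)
To compute CLOSURE, for each item [A → α.Bβ] where B is a non-terminal, add [B → .γ] for all productions B → γ; repeat for the newly added items until nothing changes.

Start with: [S → . D]
  [S → . D] has the dot before D: add [D → . d S id], [D → . / D], [D → . / ; D], [D → . /]
No further items can be added.

CLOSURE = { [D → . / ; D], [D → . / D], [D → . /], [D → . d S id], [S → . D] }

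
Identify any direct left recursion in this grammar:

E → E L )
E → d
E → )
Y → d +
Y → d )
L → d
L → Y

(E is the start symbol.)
E → E L ): LEFT RECURSIVE (starts with E)
E → d: starts with d
E → ): starts with ')'
Y → d +: starts with d
Y → d ): starts with d
L → d: starts with d
L → Y: starts with Y

The grammar has direct left recursion on: E.

Answer: Yes, E is left-recursive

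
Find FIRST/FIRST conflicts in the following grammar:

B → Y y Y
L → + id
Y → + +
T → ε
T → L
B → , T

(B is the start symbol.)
No FIRST/FIRST conflicts.

A FIRST/FIRST conflict occurs when two productions N → α and N → β for the same non-terminal have FIRST(α) ∩ FIRST(β) ≠ ∅ (with ε ∈ FIRST of a nullable right-hand side, so two nullable alternatives also conflict).

FIRST sets of the non-terminals at (or reachable through a nullable prefix from) the front of some alternative:
  FIRST(Y) = { '+' }
  FIRST(L) = { '+' }

Productions for B:
  B → Y y Y: FIRST = { '+' }
  B → , T: FIRST = { ',' }
Productions for T:
  T → ε: FIRST = { ε }
  T → L: FIRST = { '+' }
L, Y have only one production, so no FIRST/FIRST conflict is possible there.

All alternatives of each non-terminal have pairwise disjoint FIRST sets.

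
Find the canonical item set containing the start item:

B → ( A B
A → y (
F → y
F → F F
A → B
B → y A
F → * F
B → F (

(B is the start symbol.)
First, augment the grammar with B' → B
I₀ = CLOSURE({ [B' → . B] }):
  [B' → . B] has the dot before B: add [B → . ( A B], [B → . y A], [B → . F (]
  [B → . F (] has the dot before F: add [F → . y], [F → . F F], [F → . * F]
No further items can be added.

I₀ = { [B → . ( A B], [B → . F (], [B → . y A], [B' → . B], [F → . * F], [F → . F F], [F → . y] }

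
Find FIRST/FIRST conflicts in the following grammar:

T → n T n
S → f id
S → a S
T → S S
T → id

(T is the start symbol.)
A FIRST/FIRST conflict occurs when two productions N → α and N → β for the same non-terminal have FIRST(α) ∩ FIRST(β) ≠ ∅ (with ε ∈ FIRST of a nullable right-hand side, so two nullable alternatives also conflict).

FIRST sets of the non-terminals at (or reachable through a nullable prefix from) the front of some alternative:
  FIRST(S) = { 'a', 'f' }

Productions for T:
  T → n T n: FIRST = { 'n' }
  T → S S: FIRST = { 'a', 'f' }
  T → id: FIRST = { 'id' }
Productions for S:
  S → f id: FIRST = { 'f' }
  S → a S: FIRST = { 'a' }

All alternatives of each non-terminal have pairwise disjoint FIRST sets.

Answer: No FIRST/FIRST conflicts.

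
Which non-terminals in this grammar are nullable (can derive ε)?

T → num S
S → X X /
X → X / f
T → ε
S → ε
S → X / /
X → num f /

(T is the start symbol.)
ε-productions: T → ε, S → ε
So T, S are immediately nullable.
No further non-terminal can be added: every production for the remaining non-terminals contains a terminal or a non-nullable non-terminal.
Nullable = { 'S', 'T' }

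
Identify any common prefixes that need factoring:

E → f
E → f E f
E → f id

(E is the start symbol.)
Yes, E has productions with common prefix 'f'

Left-factoring is needed when two productions for the same non-terminal
share a common prefix on the right-hand side.

Productions for E:
  E → f
  E → f E f
  E → f id

Found common prefix 'f' in productions for E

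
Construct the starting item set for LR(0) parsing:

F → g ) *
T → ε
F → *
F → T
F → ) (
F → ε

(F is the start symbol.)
First, augment the grammar with F' → F
I₀ = CLOSURE({ [F' → . F] }):
  [F' → . F] has the dot before F: add [F → . g ) *], [F → . *], [F → . T], [F → . ) (], [F → .]
  [F → . T] has the dot before T: add [T → .]
No further items can be added.

I₀ = { [F → . ) (], [F → . *], [F → . T], [F → . g ) *], [F → .], [F' → . F], [T → .] }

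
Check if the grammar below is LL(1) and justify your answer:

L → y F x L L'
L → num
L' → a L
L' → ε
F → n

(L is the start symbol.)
A grammar is LL(1) if for each non-terminal N with multiple productions, the predict sets of those productions are pairwise disjoint, where PREDICT(N → α) = (FIRST(α) \ {ε}) ∪ (FOLLOW(N) if α ⇒* ε).

Relevant sets:
  FOLLOW(L') = { $, 'a' }

For L:
  PREDICT(L → y F x L L') = { 'y' }
  PREDICT(L → num) = { 'num' }
For L':
  PREDICT(L' → a L) = { 'a' }
  PREDICT(L' → ε) = { $, 'a' }
F has a single production, so nothing to check there.

Conflict found: Predict set conflict for L': { 'a' }
The grammar is NOT LL(1).

Answer: No. Predict set conflict for L': { 'a' }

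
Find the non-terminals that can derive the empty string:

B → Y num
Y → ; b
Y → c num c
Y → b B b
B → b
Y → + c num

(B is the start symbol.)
A non-terminal is nullable if it can derive ε (the empty string): either it has an ε-production, or it has a production whose right-hand side consists entirely of nullable non-terminals.

There are no ε-productions, so no non-terminal can derive ε.
No non-terminals are nullable.

Answer: None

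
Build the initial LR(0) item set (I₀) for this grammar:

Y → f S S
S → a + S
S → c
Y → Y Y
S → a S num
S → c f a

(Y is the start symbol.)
First, augment the grammar with Y' → Y
I₀ = CLOSURE({ [Y' → . Y] }):
  [Y' → . Y] has the dot before Y: add [Y → . f S S], [Y → . Y Y]
No further items can be added.

I₀ = { [Y → . Y Y], [Y → . f S S], [Y' → . Y] }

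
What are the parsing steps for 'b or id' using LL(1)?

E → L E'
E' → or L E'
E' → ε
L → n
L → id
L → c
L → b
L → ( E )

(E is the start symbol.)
LL(1) parsing maintains a stack (initially the start symbol over $) and the input. At each step: if the stack top is a terminal, match it against the current input token; if it is a non-terminal N, replace it with the RHS of M[N, lookahead] (the unique production whose predict set contains the lookahead).

Stack is shown with the top on the left.

Stack      Input      Action
----------------------------
E $        b or id $  output E → L E'
L E' $     b or id $  output L → b
b E' $     b or id $  match 'b'
E' $       or id $    output E' → or L E'
or L E' $  or id $    match 'or'
L E' $     id $       output L → id
id E' $    id $       match 'id'
E' $       $          output E' → ε
$          $          accept

The string is accepted.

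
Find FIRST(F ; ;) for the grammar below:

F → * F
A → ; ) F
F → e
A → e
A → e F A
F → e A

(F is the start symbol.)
FIRST sets of the non-terminals involved (from the grammar, by fixed-point iteration):
  FIRST(F) = { '*', 'e' }

To compute FIRST(F ; ;), process the symbols left to right:
Symbol F is a non-terminal. Add FIRST(F) \ {ε} = { '*', 'e' }
F is not nullable (ε ∉ FIRST(F)), so stop here.
FIRST(F ; ;) = { '*', 'e' }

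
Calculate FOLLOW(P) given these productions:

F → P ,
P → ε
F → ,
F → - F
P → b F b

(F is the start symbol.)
To compute FOLLOW(P), find every occurrence of P on a right-hand side N → α P β: add FIRST(β) \ {ε}, and if β is empty or nullable also add FOLLOW(N). Iterate to a fixed point.

In F → P ,: P is followed by ',', add FIRST(',') \ {ε} = { ',' }

Taking the union: FOLLOW(P) = { ',' }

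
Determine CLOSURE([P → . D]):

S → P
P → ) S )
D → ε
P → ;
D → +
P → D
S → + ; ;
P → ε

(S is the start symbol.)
{ [D → . +], [D → .], [P → . D] }

To compute CLOSURE, for each item [A → α.Bβ] where B is a non-terminal, add [B → .γ] for all productions B → γ; repeat for the newly added items until nothing changes.

Start with: [P → . D]
  [P → . D] has the dot before D: add [D → .], [D → . +]
No further items can be added.

CLOSURE = { [D → . +], [D → .], [P → . D] }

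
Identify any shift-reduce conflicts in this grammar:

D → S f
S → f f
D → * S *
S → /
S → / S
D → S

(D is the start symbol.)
Augment with D' → D and build the canonical LR(0) collection (I0 = CLOSURE({[D' → . D]}), then GOTO on every symbol after a dot until no new states appear). It has 11 states:
  I0: { [D → . * S *], [D → . S f], [D → . S], [D' → . D], [S → . / S], [S → . /], [S → . f f] }  — shift
  I1: { [D → * . S *], [S → . / S], [S → . /], [S → . f f] }  — shift
  I2: { [S → . / S], [S → . /], [S → . f f], [S → / . S], [S → / .] }  — shift, reduce
  I3: { [D' → D .] }  — accept
  I4: { [D → S . f], [D → S .] }  — shift, reduce
  I5: { [S → f . f] }  — shift
  I6: { [S → f f .] }  — reduce
  I7: { [D → S f .] }  — reduce
  I8: { [S → / S .] }  — reduce
  I9: { [D → * S . *] }  — shift
  I10: { [D → * S * .] }  — reduce

I2 contains reduce item [S → / .] and shift items [S → . /], [S → . / S], [S → . f f] — shift-reduce conflict.
I4 contains reduce item [D → S .] and shift item [D → S . f] — shift-reduce conflict.

Answer: Yes — I2: [S → / .] vs [S → . /]; I4: [D → S .] vs [D → S . f]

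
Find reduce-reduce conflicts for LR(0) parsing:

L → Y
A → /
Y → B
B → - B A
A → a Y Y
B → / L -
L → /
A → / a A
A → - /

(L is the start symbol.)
No reduce-reduce conflicts

Augment with L' → L and build the canonical LR(0) collection (I0 = CLOSURE({[L' → . L]}), then GOTO on every symbol after a dot until no new states appear). It has 19 states:
  I0: { [B → . - B A], [B → . / L -], [L → . /], [L → . Y], [L' → . L], [Y → . B] }  — shift
  I1: { [B → - . B A], [B → . - B A], [B → . / L -] }  — shift
  I2: { [B → . - B A], [B → . / L -], [B → / . L -], [L → . /], [L → . Y], [L → / .], [Y → . B] }  — shift, reduce
  I3: { [Y → B .] }  — reduce
  I4: { [L' → L .] }  — accept
  I5: { [L → Y .] }  — reduce
  I6: { [B → / L . -] }  — shift
  I7: { [B → / L - .] }  — reduce
  I8: { [B → . - B A], [B → . / L -], [B → / . L -], [L → . /], [L → . Y], [Y → . B] }  — shift
  I9: { [A → . - /], [A → . / a A], [A → . /], [A → . a Y Y], [B → - B . A] }  — shift
  I10: { [A → - . /] }  — shift
  I11: { [A → / . a A], [A → / .] }  — shift, reduce
  I12: { [B → - B A .] }  — reduce
  I13: { [A → a . Y Y], [B → . - B A], [B → . / L -], [Y → . B] }  — shift
  I14: { [A → a Y . Y], [B → . - B A], [B → . / L -], [Y → . B] }  — shift
  I15: { [A → a Y Y .] }  — reduce
  I16: { [A → . - /], [A → . / a A], [A → . /], [A → . a Y Y], [A → / a . A] }  — shift
  I17: { [A → / a A .] }  — reduce
  I18: { [A → - / .] }  — reduce

No state contains more than one complete item.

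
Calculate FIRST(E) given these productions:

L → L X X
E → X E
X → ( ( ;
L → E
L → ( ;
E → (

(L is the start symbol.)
FIRST sets of the other non-terminals involved (by the same procedure, iterated to a fixed point):
  FIRST(X) = { '(' }

From E → X E:
  - X is a non-terminal: add FIRST(X) \ {ε} = { '(' }
    X is not nullable, so stop
From E → (:
  - '(' is a terminal: add '(' and stop

Collecting: FIRST(E) = { '(' }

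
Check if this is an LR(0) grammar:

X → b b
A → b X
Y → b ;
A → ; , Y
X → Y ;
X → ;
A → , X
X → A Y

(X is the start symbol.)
No. Shift-reduce conflict between [X → ; .] and [A → ; . , Y]

A grammar is LR(0) if no state in the canonical LR(0) collection has:
  - both a shift item (dot before a terminal) and a complete item (shift-reduce conflict), or
  - two or more complete items (reduce-reduce conflict; the accept item [X' → X .] counts as a complete item here).

Augment with X' → X and build the canonical LR(0) collection (I0 = CLOSURE({[X' → . X]}), then GOTO on every symbol after a dot until no new states appear). It has 17 states:
  I0: { [A → . , X], [A → . ; , Y], [A → . b X], [X → . ;], [X → . A Y], [X → . Y ;], [X → . b b], [X' → . X], [Y → . b ;] }  — shift
  I1: { [A → , . X], [A → . , X], [A → . ; , Y], [A → . b X], [X → . ;], [X → . A Y], [X → . Y ;], [X → . b b], [Y → . b ;] }  — shift
  I2: { [A → ; . , Y], [X → ; .] }  — shift, reduce
  I3: { [X → A . Y], [Y → . b ;] }  — shift
  I4: { [X' → X .] }  — accept
  I5: { [X → Y . ;] }  — shift
  I6: { [A → . , X], [A → . ; , Y], [A → . b X], [A → b . X], [X → . ;], [X → . A Y], [X → . Y ;], [X → . b b], [X → b . b], [Y → . b ;], [Y → b . ;] }  — shift
  I7: { [A → ; . , Y], [X → ; .], [Y → b ; .] }  — shift, 2 reduces
  I8: { [A → b X .] }  — reduce
  I9: { [A → . , X], [A → . ; , Y], [A → . b X], [A → b . X], [X → . ;], [X → . A Y], [X → . Y ;], [X → . b b], [X → b . b], [X → b b .], [Y → . b ;], [Y → b . ;] }  — shift, reduce
  I10: { [A → ; , . Y], [Y → . b ;] }  — shift
  I11: { [A → ; , Y .] }  — reduce
  I12: { [Y → b . ;] }  — shift
  I13: { [Y → b ; .] }  — reduce
  I14: { [X → Y ; .] }  — reduce
  I15: { [X → A Y .] }  — reduce
  I16: { [A → , X .] }  — reduce

Conflict in state I2:
  Shift-reduce conflict between [X → ; .] and [A → ; . , Y]
So the grammar is NOT LR(0).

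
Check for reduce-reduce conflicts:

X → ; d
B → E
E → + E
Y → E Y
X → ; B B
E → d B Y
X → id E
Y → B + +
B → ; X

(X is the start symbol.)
No reduce-reduce conflicts

A reduce-reduce conflict occurs when an LR(0) state has two complete items [A → α .] and [B → β .] — both call for a reduction, and with no lookahead the parser cannot choose between them.

Augment with X' → X and build the canonical LR(0) collection (I0 = CLOSURE({[X' → . X]}), then GOTO on every symbol after a dot until no new states appear). It has 21 states:
  I0: { [X → . ; B B], [X → . ; d], [X → . id E], [X' → . X] }  — shift
  I1: { [B → . ; X], [B → . E], [E → . + E], [E → . d B Y], [X → ; . B B], [X → ; . d] }  — shift
  I2: { [X' → X .] }  — accept
  I3: { [E → . + E], [E → . d B Y], [X → id . E] }  — shift
  I4: { [E → + . E], [E → . + E], [E → . d B Y] }  — shift
  I5: { [X → id E .] }  — reduce
  I6: { [B → . ; X], [B → . E], [E → . + E], [E → . d B Y], [E → d . B Y] }  — shift
  I7: { [B → ; . X], [X → . ; B B], [X → . ; d], [X → . id E] }  — shift
  I8: { [B → . ; X], [B → . E], [E → . + E], [E → . d B Y], [E → d B . Y], [Y → . B + +], [Y → . E Y] }  — shift
  I9: { [B → E .] }  — reduce
  I10: { [Y → B . + +] }  — shift
  I11: { [B → . ; X], [B → . E], [B → E .], [E → . + E], [E → . d B Y], [Y → . B + +], [Y → . E Y], [Y → E . Y] }  — shift, reduce
  I12: { [E → d B Y .] }  — reduce
  I13: { [Y → E Y .] }  — reduce
  I14: { [Y → B + . +] }  — shift
  I15: { [Y → B + + .] }  — reduce
  I16: { [B → ; X .] }  — reduce
  I17: { [E → + E .] }  — reduce
  I18: { [B → . ; X], [B → . E], [E → . + E], [E → . d B Y], [X → ; B . B] }  — shift
  I19: { [B → . ; X], [B → . E], [E → . + E], [E → . d B Y], [E → d . B Y], [X → ; d .] }  — shift, reduce
  I20: { [X → ; B B .] }  — reduce

No state contains more than one complete item.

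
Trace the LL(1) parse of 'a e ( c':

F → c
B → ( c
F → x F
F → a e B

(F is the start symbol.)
LL(1) parsing maintains a stack (initially the start symbol over $) and the input. At each step: if the stack top is a terminal, match it against the current input token; if it is a non-terminal N, replace it with the RHS of M[N, lookahead] (the unique production whose predict set contains the lookahead).

Stack is shown with the top on the left.

Stack    Input      Action
--------------------------
F $      a e ( c $  output F → a e B
a e B $  a e ( c $  match 'a'
e B $    e ( c $    match 'e'
B $      ( c $      output B → ( c
( c $    ( c $      match '('
c $      c $        match 'c'
$        $          accept

The string is accepted.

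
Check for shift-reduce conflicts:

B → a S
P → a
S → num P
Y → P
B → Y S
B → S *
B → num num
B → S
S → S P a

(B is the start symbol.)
Yes — I3: [B → S .] vs [B → S . *]; I5: [P → a .] vs [S → . num P]; I10: [B → a S .] vs [P → . a]; I14: [B → Y S .] vs [P → . a]

Augment with B' → B and build the canonical LR(0) collection (I0 = CLOSURE({[B' → . B]}), then GOTO on every symbol after a dot until no new states appear). It has 16 states:
  I0: { [B → . S *], [B → . S], [B → . Y S], [B → . a S], [B → . num num], [B' → . B], [P → . a], [S → . S P a], [S → . num P], [Y → . P] }  — shift
  I1: { [B' → B .] }  — accept
  I2: { [Y → P .] }  — reduce
  I3: { [B → S . *], [B → S .], [P → . a], [S → S . P a] }  — shift, reduce
  I4: { [B → Y . S], [S → . S P a], [S → . num P] }  — shift
  I5: { [B → a . S], [P → a .], [S → . S P a], [S → . num P] }  — shift, reduce
  I6: { [B → num . num], [P → . a], [S → num . P] }  — shift
  I7: { [S → num P .] }  — reduce
  I8: { [P → a .] }  — reduce
  I9: { [B → num num .] }  — reduce
  I10: { [B → a S .], [P → . a], [S → S . P a] }  — shift, reduce
  I11: { [P → . a], [S → num . P] }  — shift
  I12: { [S → S P . a] }  — shift
  I13: { [S → S P a .] }  — reduce
  I14: { [B → Y S .], [P → . a], [S → S . P a] }  — shift, reduce
  I15: { [B → S * .] }  — reduce

I3 contains reduce item [B → S .] and shift items [B → S . *], [P → . a] — shift-reduce conflict.
I5 contains reduce item [P → a .] and shift item [S → . num P] — shift-reduce conflict.
I10 contains reduce item [B → a S .] and shift item [P → . a] — shift-reduce conflict.
I14 contains reduce item [B → Y S .] and shift item [P → . a] — shift-reduce conflict.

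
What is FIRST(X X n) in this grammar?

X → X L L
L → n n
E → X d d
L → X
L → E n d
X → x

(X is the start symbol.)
{ 'x' }

FIRST sets of the non-terminals involved (from the grammar, by fixed-point iteration):
  FIRST(X) = { 'x' }

To compute FIRST(X X n), process the symbols left to right:
Symbol X is a non-terminal. Add FIRST(X) \ {ε} = { 'x' }
X is not nullable (ε ∉ FIRST(X)), so stop here.
FIRST(X X n) = { 'x' }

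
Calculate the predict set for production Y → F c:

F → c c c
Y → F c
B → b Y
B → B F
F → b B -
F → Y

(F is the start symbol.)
PREDICT(Y → F c) = (FIRST(RHS) \ {ε}) ∪ (FOLLOW(Y) if ε ∈ FIRST(RHS), i.e. RHS ⇒* ε)
FIRST(F) = { 'b', 'c' }
FIRST(F c) = { 'b', 'c' }
ε ∉ FIRST(F c), so FOLLOW(Y) is not added.
PREDICT(Y → F c) = { 'b', 'c' }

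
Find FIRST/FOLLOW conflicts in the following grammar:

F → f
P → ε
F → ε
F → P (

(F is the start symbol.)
No FIRST/FOLLOW conflicts.

A FIRST/FOLLOW conflict occurs when a non-terminal N has a nullable alternative N → β (β ⇒* ε) and another alternative N → α with FIRST(α) ∩ FOLLOW(N) ≠ ∅: on such a lookahead the parser cannot decide between expanding α and letting N vanish via β.

Nullable non-terminals: F, P.
FIRST sets used below: FIRST(P) = { ε }

F: nullable alternative(s) F → ε; FOLLOW(F) = { $ }
  F → f: FIRST \ {ε} = { 'f' } — disjoint from FOLLOW(F)
  F → ε: FIRST \ {ε} = { } — this is the only nullable alternative, skip
  F → P (: FIRST \ {ε} = { '(' } — disjoint from FOLLOW(F)
P has a nullable alternative but only one production, so nothing to check.

No FIRST/FOLLOW conflicts found.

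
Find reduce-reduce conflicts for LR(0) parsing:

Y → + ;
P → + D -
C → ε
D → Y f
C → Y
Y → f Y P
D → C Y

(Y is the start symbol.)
A reduce-reduce conflict occurs when an LR(0) state has two complete items [A → α .] and [B → β .] — both call for a reduction, and with no lookahead the parser cannot choose between them.

Augment with Y' → Y and build the canonical LR(0) collection (I0 = CLOSURE({[Y' → . Y]}), then GOTO on every symbol after a dot until no new states appear). It has 14 states:
  I0: { [Y → . + ;], [Y → . f Y P], [Y' → . Y] }  — shift
  I1: { [Y → + . ;] }  — shift
  I2: { [Y' → Y .] }  — accept
  I3: { [Y → . + ;], [Y → . f Y P], [Y → f . Y P] }  — shift
  I4: { [P → . + D -], [Y → f Y . P] }  — shift
  I5: { [C → . Y], [C → .], [D → . C Y], [D → . Y f], [P → + . D -], [Y → . + ;], [Y → . f Y P] }  — shift, reduce
  I6: { [Y → f Y P .] }  — reduce
  I7: { [D → C . Y], [Y → . + ;], [Y → . f Y P] }  — shift
  I8: { [P → + D . -] }  — shift
  I9: { [C → Y .], [D → Y . f] }  — shift, reduce
  I10: { [D → Y f .] }  — reduce
  I11: { [P → + D - .] }  — reduce
  I12: { [D → C Y .] }  — reduce
  I13: { [Y → + ; .] }  — reduce

No state contains more than one complete item.

Answer: No reduce-reduce conflicts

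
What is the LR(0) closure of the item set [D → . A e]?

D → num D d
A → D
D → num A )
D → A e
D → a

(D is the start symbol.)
{ [A → . D], [D → . A e], [D → . a], [D → . num A )], [D → . num D d] }

To compute CLOSURE, for each item [A → α.Bβ] where B is a non-terminal, add [B → .γ] for all productions B → γ; repeat for the newly added items until nothing changes.

Start with: [D → . A e]
  [D → . A e] has the dot before A: add [A → . D]
  [A → . D] has the dot before D: add [D → . num D d], [D → . num A )], [D → . a]
No further items can be added.

CLOSURE = { [A → . D], [D → . A e], [D → . a], [D → . num A )], [D → . num D d] }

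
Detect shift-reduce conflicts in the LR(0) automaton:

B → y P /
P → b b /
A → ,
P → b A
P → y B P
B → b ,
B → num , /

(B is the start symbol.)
No shift-reduce conflicts

Augment with B' → B and build the canonical LR(0) collection (I0 = CLOSURE({[B' → . B]}), then GOTO on every symbol after a dot until no new states appear). It has 18 states:
  I0: { [B → . b ,], [B → . num , /], [B → . y P /], [B' → . B] }  — shift
  I1: { [B' → B .] }  — accept
  I2: { [B → b . ,] }  — shift
  I3: { [B → num . , /] }  — shift
  I4: { [B → y . P /], [P → . b A], [P → . b b /], [P → . y B P] }  — shift
  I5: { [B → y P . /] }  — shift
  I6: { [A → . ,], [P → b . A], [P → b . b /] }  — shift
  I7: { [B → . b ,], [B → . num , /], [B → . y P /], [P → y . B P] }  — shift
  I8: { [P → . b A], [P → . b b /], [P → . y B P], [P → y B . P] }  — shift
  I9: { [P → y B P .] }  — reduce
  I10: { [A → , .] }  — reduce
  I11: { [P → b A .] }  — reduce
  I12: { [P → b b . /] }  — shift
  I13: { [P → b b / .] }  — reduce
  I14: { [B → y P / .] }  — reduce
  I15: { [B → num , . /] }  — shift
  I16: { [B → num , / .] }  — reduce
  I17: { [B → b , .] }  — reduce

No state contains both a complete item and a shift item.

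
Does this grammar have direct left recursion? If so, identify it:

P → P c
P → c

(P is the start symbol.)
Yes, P is left-recursive

Direct left recursion occurs when N → N α for some non-terminal N (the right-hand side begins with the left-hand side itself).

P → P c: LEFT RECURSIVE (starts with P)
P → c: starts with c

The grammar has direct left recursion on: P.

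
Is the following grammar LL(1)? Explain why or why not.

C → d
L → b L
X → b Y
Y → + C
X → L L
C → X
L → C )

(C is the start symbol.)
Relevant sets:
  FIRST(X) = { 'b', 'd' }
  FIRST(C) = { 'b', 'd' }
  FIRST(L) = { 'b', 'd' }

For C:
  PREDICT(C → d) = { 'd' }
  PREDICT(C → X) = { 'b', 'd' }
For L:
  PREDICT(L → b L) = { 'b' }
  PREDICT(L → C ')') = { 'b', 'd' }
For X:
  PREDICT(X → b Y) = { 'b' }
  PREDICT(X → L L) = { 'b', 'd' }
Y has a single production, so nothing to check there.

Conflict found: Predict set conflict for C: { 'd' }
The grammar is NOT LL(1).

Answer: No. Predict set conflict for C: { 'd' }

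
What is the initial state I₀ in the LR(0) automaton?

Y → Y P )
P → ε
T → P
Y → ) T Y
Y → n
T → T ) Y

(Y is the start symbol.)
{ [Y → . ) T Y], [Y → . Y P )], [Y → . n], [Y' → . Y] }

First, augment the grammar with Y' → Y
I₀ = CLOSURE({ [Y' → . Y] }):
  [Y' → . Y] has the dot before Y: add [Y → . Y P )], [Y → . ) T Y], [Y → . n]
No further items can be added.

I₀ = { [Y → . ) T Y], [Y → . Y P )], [Y → . n], [Y' → . Y] }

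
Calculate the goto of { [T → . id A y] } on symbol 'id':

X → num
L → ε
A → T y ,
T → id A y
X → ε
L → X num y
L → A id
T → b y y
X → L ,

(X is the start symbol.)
GOTO(I, 'id') = CLOSURE({ [A → αX.β] : [A → α.Xβ] ∈ I, X = 'id' })

Items with dot before 'id', with the dot advanced:
  [T → . id A y] → [T → id . A y]
Closure of the advanced items:
  [T → id . A y] has the dot before A: add [A → . T y ,]
  [A → . T y ,] has the dot before T: add [T → . id A y], [T → . b y y]

GOTO = { [A → . T y ,], [T → . b y y], [T → . id A y], [T → id . A y] }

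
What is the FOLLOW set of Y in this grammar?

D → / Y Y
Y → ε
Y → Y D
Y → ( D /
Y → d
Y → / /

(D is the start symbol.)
{ $, '(', '/', 'd' }

In D → / Y Y: Y is followed by Y, add FIRST(Y) \ {ε} = { '(', '/', 'd' }
  Y is nullable, so also add FOLLOW(D)
In D → / Y Y: Y is at the end, add FOLLOW(D)
In Y → Y D: Y is followed by D, add FIRST(D) \ {ε} = { '/' }

The FOLLOW sets referred to above (computed the same way, to a fixed point):
  FOLLOW(D) = { $, '(', '/', 'd' }

Taking the union: FOLLOW(Y) = { $, '(', '/', 'd' }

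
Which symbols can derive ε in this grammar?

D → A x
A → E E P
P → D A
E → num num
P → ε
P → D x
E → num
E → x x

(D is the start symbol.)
A non-terminal is nullable if it can derive ε (the empty string): either it has an ε-production, or it has a production whose right-hand side consists entirely of nullable non-terminals.

ε-productions: P → ε
So P is immediately nullable.
No further non-terminal can be added: every production for the remaining non-terminals contains a terminal or a non-nullable non-terminal.
Nullable = { 'P' }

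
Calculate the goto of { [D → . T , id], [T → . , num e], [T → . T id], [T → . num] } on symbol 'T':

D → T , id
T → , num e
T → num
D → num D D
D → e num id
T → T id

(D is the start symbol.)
GOTO(I, 'T') = CLOSURE({ [A → αX.β] : [A → α.Xβ] ∈ I, X = 'T' })

Items with dot before 'T', with the dot advanced:
  [D → . T , id] → [D → T . , id]
  [T → . T id] → [T → T . id]
Closure adds nothing (no advanced item has the dot before a non-terminal).

GOTO = { [D → T . , id], [T → T . id] }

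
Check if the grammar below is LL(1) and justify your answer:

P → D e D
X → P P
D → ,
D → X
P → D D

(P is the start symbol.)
No. Predict set conflict for P: { ',' }

A grammar is LL(1) if for each non-terminal N with multiple productions, the predict sets of those productions are pairwise disjoint, where PREDICT(N → α) = (FIRST(α) \ {ε}) ∪ (FOLLOW(N) if α ⇒* ε).

Relevant sets:
  FIRST(D) = { ',' }
  FIRST(X) = { ',' }

For P:
  PREDICT(P → D e D) = { ',' }
  PREDICT(P → D D) = { ',' }
For D:
  PREDICT(D → ',') = { ',' }
  PREDICT(D → X) = { ',' }
X has a single production, so nothing to check there.

Conflict found: Predict set conflict for P: { ',' }
The grammar is NOT LL(1).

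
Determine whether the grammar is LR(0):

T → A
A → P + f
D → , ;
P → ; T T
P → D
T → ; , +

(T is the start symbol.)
Augment with T' → T and build the canonical LR(0) collection (I0 = CLOSURE({[T' → . T]}), then GOTO on every symbol after a dot until no new states appear). It has 14 states:
  I0: { [A → . P + f], [D → . , ;], [P → . ; T T], [P → . D], [T → . ; , +], [T → . A], [T' → . T] }  — shift
  I1: { [D → , . ;] }  — shift
  I2: { [A → . P + f], [D → . , ;], [P → . ; T T], [P → . D], [P → ; . T T], [T → . ; , +], [T → . A], [T → ; . , +] }  — shift
  I3: { [T → A .] }  — reduce
  I4: { [P → D .] }  — reduce
  I5: { [A → P . + f] }  — shift
  I6: { [T' → T .] }  — accept
  I7: { [A → P + . f] }  — shift
  I8: { [A → P + f .] }  — reduce
  I9: { [D → , . ;], [T → ; , . +] }  — shift
  I10: { [A → . P + f], [D → . , ;], [P → . ; T T], [P → . D], [P → ; T . T], [T → . ; , +], [T → . A] }  — shift
  I11: { [P → ; T T .] }  — reduce
  I12: { [T → ; , + .] }  — reduce
  I13: { [D → , ; .] }  — reduce

Every state is either a pure shift/goto state or contains exactly one complete item and nothing to shift — no conflicts. The grammar is LR(0).

Answer: Yes, the grammar is LR(0)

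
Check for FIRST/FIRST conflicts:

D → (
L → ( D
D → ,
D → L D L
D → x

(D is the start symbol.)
A FIRST/FIRST conflict occurs when two productions N → α and N → β for the same non-terminal have FIRST(α) ∩ FIRST(β) ≠ ∅ (with ε ∈ FIRST of a nullable right-hand side, so two nullable alternatives also conflict).

FIRST sets of the non-terminals at (or reachable through a nullable prefix from) the front of some alternative:
  FIRST(L) = { '(' }

Productions for D:
  D → (: FIRST = { '(' }
  D → ,: FIRST = { ',' }
  D → L D L: FIRST = { '(' }
  D → x: FIRST = { 'x' }
L has only one production, so no FIRST/FIRST conflict is possible there.

Conflict for D: D → ( and D → L D L
  Overlap: { '(' }

Answer: Yes. D → '(' / D → L D L on { '(' }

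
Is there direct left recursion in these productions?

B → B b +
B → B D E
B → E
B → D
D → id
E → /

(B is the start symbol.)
B → B b +: LEFT RECURSIVE (starts with B)
B → B D E: LEFT RECURSIVE (starts with B)
B → E: starts with E
B → D: starts with D
D → id: starts with id
E → /: starts with '/'

The grammar has direct left recursion on: B.

Answer: Yes, B is left-recursive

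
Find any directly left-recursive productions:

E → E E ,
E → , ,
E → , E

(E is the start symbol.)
Direct left recursion occurs when N → N α for some non-terminal N (the right-hand side begins with the left-hand side itself).

E → E E ,: LEFT RECURSIVE (starts with E)
E → , ,: starts with ','
E → , E: starts with ','

The grammar has direct left recursion on: E.

Answer: Yes, E is left-recursive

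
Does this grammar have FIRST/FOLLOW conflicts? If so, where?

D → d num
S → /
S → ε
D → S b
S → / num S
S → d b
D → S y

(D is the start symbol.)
No FIRST/FOLLOW conflicts.

Nullable non-terminals: S.

S: nullable alternative(s) S → ε; FOLLOW(S) = { 'b', 'y' }
  S → /: FIRST \ {ε} = { '/' } — disjoint from FOLLOW(S)
  S → ε: FIRST \ {ε} = { } — this is the only nullable alternative, skip
  S → / num S: FIRST \ {ε} = { '/' } — disjoint from FOLLOW(S)
  S → d b: FIRST \ {ε} = { 'd' } — disjoint from FOLLOW(S)

D has no nullable alternative, so no FIRST/FOLLOW check is needed there.

No FIRST/FOLLOW conflicts found.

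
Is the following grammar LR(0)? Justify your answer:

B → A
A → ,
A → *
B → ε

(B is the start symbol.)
A grammar is LR(0) if no state in the canonical LR(0) collection has:
  - both a shift item (dot before a terminal) and a complete item (shift-reduce conflict), or
  - two or more complete items (reduce-reduce conflict; the accept item [B' → B .] counts as a complete item here).

Augment with B' → B and build the canonical LR(0) collection (I0 = CLOSURE({[B' → . B]}), then GOTO on every symbol after a dot until no new states appear). It has 5 states:
  I0: { [A → . *], [A → . ,], [B → . A], [B → .], [B' → . B] }  — shift, reduce
  I1: { [A → * .] }  — reduce
  I2: { [A → , .] }  — reduce
  I3: { [B → A .] }  — reduce
  I4: { [B' → B .] }  — accept

Conflict in state I0:
  Shift-reduce conflict between [B → .] and [A → . *]
So the grammar is NOT LR(0).

Answer: No. Shift-reduce conflict between [B → .] and [A → . *]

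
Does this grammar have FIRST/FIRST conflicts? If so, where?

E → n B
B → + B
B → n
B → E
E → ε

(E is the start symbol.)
Yes. B → n / B → E on { 'n' }

A FIRST/FIRST conflict occurs when two productions N → α and N → β for the same non-terminal have FIRST(α) ∩ FIRST(β) ≠ ∅ (with ε ∈ FIRST of a nullable right-hand side, so two nullable alternatives also conflict).

FIRST sets of the non-terminals at (or reachable through a nullable prefix from) the front of some alternative:
  FIRST(E) = { 'n', ε }

Productions for E:
  E → n B: FIRST = { 'n' }
  E → ε: FIRST = { ε }
Productions for B:
  B → + B: FIRST = { '+' }
  B → n: FIRST = { 'n' }
  B → E: FIRST = { 'n', ε }

Conflict for B: B → n and B → E
  Overlap: { 'n' }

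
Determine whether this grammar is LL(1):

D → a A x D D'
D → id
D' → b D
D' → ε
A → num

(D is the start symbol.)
A grammar is LL(1) if for each non-terminal N with multiple productions, the predict sets of those productions are pairwise disjoint, where PREDICT(N → α) = (FIRST(α) \ {ε}) ∪ (FOLLOW(N) if α ⇒* ε).

Relevant sets:
  FOLLOW(D') = { $, 'b' }

For D:
  PREDICT(D → a A x D D') = { 'a' }
  PREDICT(D → id) = { 'id' }
For D':
  PREDICT(D' → b D) = { 'b' }
  PREDICT(D' → ε) = { $, 'b' }
A has a single production, so nothing to check there.

Conflict found: Predict set conflict for D': { 'b' }
The grammar is NOT LL(1).

Answer: No. Predict set conflict for D': { 'b' }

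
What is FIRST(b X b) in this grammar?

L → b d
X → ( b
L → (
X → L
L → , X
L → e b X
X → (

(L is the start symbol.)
To compute FIRST(b X b), process the symbols left to right:
Symbol b is a terminal. Add 'b' and stop.
FIRST(b X b) = { 'b' }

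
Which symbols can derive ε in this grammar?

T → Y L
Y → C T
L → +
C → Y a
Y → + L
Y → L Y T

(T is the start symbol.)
There are no ε-productions, so no non-terminal can derive ε.
No non-terminals are nullable.

Answer: None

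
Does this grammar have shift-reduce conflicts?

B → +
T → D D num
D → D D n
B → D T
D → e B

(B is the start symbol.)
A shift-reduce conflict occurs when an LR(0) state has both:
  - a complete (reduce) item [A → α .] (dot at the end), and
  - a shift item [B → β . c γ] (dot before a terminal).

Augment with B' → B and build the canonical LR(0) collection (I0 = CLOSURE({[B' → . B]}), then GOTO on every symbol after a dot until no new states appear). It has 12 states:
  I0: { [B → . +], [B → . D T], [B' → . B], [D → . D D n], [D → . e B] }  — shift
  I1: { [B → + .] }  — reduce
  I2: { [B' → B .] }  — accept
  I3: { [B → D . T], [D → . D D n], [D → . e B], [D → D . D n], [T → . D D num] }  — shift
  I4: { [B → . +], [B → . D T], [D → . D D n], [D → . e B], [D → e . B] }  — shift
  I5: { [D → e B .] }  — reduce
  I6: { [D → . D D n], [D → . e B], [D → D . D n], [D → D D . n], [T → D . D num] }  — shift
  I7: { [B → D T .] }  — reduce
  I8: { [D → . D D n], [D → . e B], [D → D . D n], [D → D D . n], [T → D D . num] }  — shift
  I9: { [D → D D n .] }  — reduce
  I10: { [D → . D D n], [D → . e B], [D → D . D n], [D → D D . n] }  — shift
  I11: { [T → D D num .] }  — reduce

No state contains both a complete item and a shift item.

Answer: No shift-reduce conflicts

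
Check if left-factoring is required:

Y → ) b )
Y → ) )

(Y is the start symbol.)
Left-factoring is needed when two productions for the same non-terminal
share a common prefix on the right-hand side.

Productions for Y:
  Y → ) b )
  Y → ) )

Found common prefix ')' in productions for Y

Answer: Yes, Y has productions with common prefix ')'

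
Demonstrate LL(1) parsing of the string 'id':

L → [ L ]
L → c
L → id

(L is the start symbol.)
Stack is shown with the top on the left.

Stack  Input  Action
--------------------
L $    id $   output L → id
id $   id $   match 'id'
$      $      accept

The string is accepted.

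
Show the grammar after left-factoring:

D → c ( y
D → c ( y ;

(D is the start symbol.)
Left-factoring transforms A → αβ₁ | αβ₂ into A → αA' and A' → β₁ | β₂
(α is the longest common prefix among the alternatives). Repeat until
no nonterminal has two alternatives with a common prefix.

Round 1: D has alternatives sharing prefix 'c ( y'. Introduce D': D → c ( y D'
  Add: D' → ε
  Add: D' → ;

No remaining common prefixes — done.

Resulting grammar:
D → c ( y D'
D' → ε
D' → ;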